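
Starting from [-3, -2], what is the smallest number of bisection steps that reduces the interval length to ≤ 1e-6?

20

Width after n steps is 1/2^n. Need 2^n ≥ 1/1e-6 = 1000000.
2^19 = 524288 < 1000000 ≤ 2^20 = 1048576, so n = 20.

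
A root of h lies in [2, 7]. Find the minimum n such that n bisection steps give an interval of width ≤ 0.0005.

Width after n steps is 5/2^n. Need 2^n ≥ 5/0.0005 = 10000.
2^13 = 8192 < 10000 ≤ 2^14 = 16384, so n = 14.

14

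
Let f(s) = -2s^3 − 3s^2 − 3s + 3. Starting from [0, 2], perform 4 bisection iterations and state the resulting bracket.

s = 1 gives f = -5, negative; keep [0, 1]
s = 0.5 gives f = 0.5, positive; keep [0.5, 1]
s = 0.75 gives f = -1.78125, negative; keep [0.5, 0.75]
s = 0.625 gives f = -0.5352, negative; keep [0.5, 0.625]

[0.5, 0.625]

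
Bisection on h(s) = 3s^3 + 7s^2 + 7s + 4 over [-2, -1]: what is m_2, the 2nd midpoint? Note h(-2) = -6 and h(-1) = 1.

s = -1.5 gives h = -0.875, negative; keep [-1.5, -1]
s = -1.25 gives h = 0.328125, positive; keep [-1.5, -1.25]

-1.25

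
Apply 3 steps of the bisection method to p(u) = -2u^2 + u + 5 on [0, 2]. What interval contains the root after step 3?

u = 1 gives p = 4, positive; keep [1, 2]
u = 1.5 gives p = 2, positive; keep [1.5, 2]
u = 1.75 gives p = 0.625, positive; keep [1.75, 2]

[1.75, 2]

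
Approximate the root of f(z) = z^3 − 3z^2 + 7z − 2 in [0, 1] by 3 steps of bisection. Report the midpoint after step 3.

midpoint 0.5: f = 0.875 > 0 → [0, 0.5]
midpoint 0.25: f = -0.421875 < 0 → [0.25, 0.5]
midpoint 0.375: f = 0.255859 > 0 → [0.25, 0.375]

0.375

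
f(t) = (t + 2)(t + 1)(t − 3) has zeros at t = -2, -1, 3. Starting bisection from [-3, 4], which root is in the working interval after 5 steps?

3

f(0.5) = -9.375 < 0, so the root lies in [0.5, 4]
f(2.25) = -10.359375 < 0, so the root lies in [2.25, 4]
f(3.125) = 2.642578 > 0, so the root lies in [2.25, 3.125]
f(2.6875) = -5.4016 < 0, so the root lies in [2.6875, 3.125]
f(2.90625) = -1.7967 < 0, so the root lies in [2.90625, 3.125]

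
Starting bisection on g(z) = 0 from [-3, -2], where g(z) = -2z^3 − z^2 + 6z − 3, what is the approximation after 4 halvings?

m = -2.5, g(m) = 7 (+); new bracket [-2.5, -2]
m = -2.25, g(m) = 1.21875 (+); new bracket [-2.25, -2]
m = -2.125, g(m) = -1.074219 (−); new bracket [-2.25, -2.125]
m = -2.1875, g(m) = 0.0249 (+); new bracket [-2.1875, -2.125]

-2.1875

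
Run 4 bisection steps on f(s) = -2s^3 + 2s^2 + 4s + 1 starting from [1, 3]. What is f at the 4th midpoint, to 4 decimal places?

-0.6602

f(2) = 1 > 0, so the root lies in [2, 3]
f(2.5) = -7.75 < 0, so the root lies in [2, 2.5]
f(2.25) = -2.65625 < 0, so the root lies in [2, 2.25]
f(2.125) = -0.6602 < 0, so the root lies in [2, 2.125]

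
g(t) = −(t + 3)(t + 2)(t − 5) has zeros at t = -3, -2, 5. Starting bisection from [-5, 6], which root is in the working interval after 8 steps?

m = 0.5, g(m) = 39.375 (+); new bracket [0.5, 6]
m = 3.25, g(m) = 57.421875 (+); new bracket [3.25, 6]
m = 4.625, g(m) = 18.943359 (+); new bracket [4.625, 6]
m = 5.3125, g(m) = -18.9954 (−); new bracket [4.625, 5.3125]
m = 4.96875, g(m) = 1.7354 (+); new bracket [4.96875, 5.3125]
m = 5.140625, g(m) = -8.1744 (−); new bracket [4.96875, 5.140625]
m = 5.0546875, g(m) = -3.1075 (−); new bracket [4.96875, 5.0546875]
m = 5.01171875, g(m) = -0.6583 (−); new bracket [4.96875, 5.01171875]

5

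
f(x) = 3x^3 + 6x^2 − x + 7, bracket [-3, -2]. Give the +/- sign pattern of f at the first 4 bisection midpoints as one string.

+---

m = -2.5, f(m) = 0.125 (+); new bracket [-3, -2.5]
m = -2.75, f(m) = -7.265625 (−); new bracket [-2.75, -2.5]
m = -2.625, f(m) = -3.294922 (−); new bracket [-2.625, -2.5]
m = -2.5625, f(m) = -1.5183 (−); new bracket [-2.5625, -2.5]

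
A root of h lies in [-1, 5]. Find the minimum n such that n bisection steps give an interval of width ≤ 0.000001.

23

Width after n steps is 6/2^n. Need 2^n ≥ 6/0.000001 = 6000000.
2^22 = 4194304 < 6000000 ≤ 2^23 = 8388608, so n = 23.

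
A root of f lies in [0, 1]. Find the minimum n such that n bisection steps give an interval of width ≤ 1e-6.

Width after n steps is 1/2^n. Need 2^n ≥ 1/1e-6 = 1000000.
2^19 = 524288 < 1000000 ≤ 2^20 = 1048576, so n = 20.

20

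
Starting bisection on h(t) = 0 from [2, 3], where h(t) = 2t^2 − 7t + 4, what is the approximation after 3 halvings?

h(2.5) = -1 < 0, so the root lies in [2.5, 3]
h(2.75) = -0.125 < 0, so the root lies in [2.75, 3]
h(2.875) = 0.40625 > 0, so the root lies in [2.75, 2.875]

2.875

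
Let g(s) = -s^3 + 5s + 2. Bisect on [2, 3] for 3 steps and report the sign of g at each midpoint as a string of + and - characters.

g(2.5) = -1.125 < 0, so the root lies in [2, 2.5]
g(2.25) = 1.859375 > 0, so the root lies in [2.25, 2.5]
g(2.375) = 0.478516 > 0, so the root lies in [2.375, 2.5]

-++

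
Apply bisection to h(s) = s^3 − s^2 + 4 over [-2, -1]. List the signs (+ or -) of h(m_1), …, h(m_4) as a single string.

h(-1.5) = -1.625 < 0, so the root lies in [-1.5, -1]
h(-1.25) = 0.484375 > 0, so the root lies in [-1.5, -1.25]
h(-1.375) = -0.490234 < 0, so the root lies in [-1.375, -1.25]
h(-1.3125) = 0.0164 > 0, so the root lies in [-1.375, -1.3125]

-+-+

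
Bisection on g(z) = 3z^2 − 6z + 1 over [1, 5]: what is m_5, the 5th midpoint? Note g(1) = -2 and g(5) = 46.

1.875

z = 3 gives g = 10, positive; keep [1, 3]
z = 2 gives g = 1, positive; keep [1, 2]
z = 1.5 gives g = -1.25, negative; keep [1.5, 2]
z = 1.75 gives g = -0.3125, negative; keep [1.75, 2]
z = 1.875 gives g = 0.2969, positive; keep [1.75, 1.875]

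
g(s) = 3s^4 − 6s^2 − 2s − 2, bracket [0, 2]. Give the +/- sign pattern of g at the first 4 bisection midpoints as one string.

m = 1, g(m) = -7 (−); new bracket [1, 2]
m = 1.5, g(m) = -3.3125 (−); new bracket [1.5, 2]
m = 1.75, g(m) = 4.261719 (+); new bracket [1.5, 1.75]
m = 1.625, g(m) = -0.175 (−); new bracket [1.625, 1.75]

--+-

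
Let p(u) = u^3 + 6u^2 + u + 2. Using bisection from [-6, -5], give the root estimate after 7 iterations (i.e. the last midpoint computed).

-5.8828125

p(-5.5) = 11.625 > 0, so the root lies in [-6, -5.5]
p(-5.75) = 4.515625 > 0, so the root lies in [-6, -5.75]
p(-5.875) = 0.439453 > 0, so the root lies in [-6, -5.875]
p(-5.9375) = -1.7341 < 0, so the root lies in [-5.9375, -5.875]
p(-5.90625) = -0.6359 < 0, so the root lies in [-5.90625, -5.875]
p(-5.890625) = -0.0954 < 0, so the root lies in [-5.890625, -5.875]
p(-5.8828125) = 0.1728 > 0, so the root lies in [-5.890625, -5.8828125]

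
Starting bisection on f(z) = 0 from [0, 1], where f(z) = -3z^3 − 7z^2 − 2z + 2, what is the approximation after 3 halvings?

midpoint 0.5: f = -1.125 < 0 → [0, 0.5]
midpoint 0.25: f = 1.015625 > 0 → [0.25, 0.5]
midpoint 0.375: f = 0.107422 > 0 → [0.375, 0.5]

0.375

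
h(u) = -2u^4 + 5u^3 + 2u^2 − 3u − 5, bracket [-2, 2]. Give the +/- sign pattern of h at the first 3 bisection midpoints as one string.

--+

m = 0, h(m) = -5 (−); new bracket [0, 2]
m = 1, h(m) = -3 (−); new bracket [1, 2]
m = 1.5, h(m) = 1.75 (+); new bracket [1, 1.5]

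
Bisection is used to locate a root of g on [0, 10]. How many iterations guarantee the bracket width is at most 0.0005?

Width after n steps is 10/2^n. Need 2^n ≥ 10/0.0005 = 20000.
2^14 = 16384 < 20000 ≤ 2^15 = 32768, so n = 15.

15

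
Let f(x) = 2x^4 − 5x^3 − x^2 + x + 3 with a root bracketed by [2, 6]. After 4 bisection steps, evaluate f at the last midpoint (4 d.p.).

f(4) = 183 > 0, so the root lies in [2, 4]
f(3) = 24 > 0, so the root lies in [2, 3]
f(2.5) = -0.75 < 0, so the root lies in [2.5, 3]
f(2.75) = 8.5859 > 0, so the root lies in [2.5, 2.75]

8.5859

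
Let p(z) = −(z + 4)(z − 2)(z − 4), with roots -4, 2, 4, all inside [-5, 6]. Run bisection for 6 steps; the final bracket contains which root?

z = 0.5 gives p = -23.625, negative; keep [-5, 0.5]
z = -2.25 gives p = -46.484375, negative; keep [-5, -2.25]
z = -3.625 gives p = -16.083984, negative; keep [-5, -3.625]
z = -4.3125 gives p = 16.3977, positive; keep [-4.3125, -3.625]
z = -3.96875 gives p = -1.4864, negative; keep [-4.3125, -3.96875]
z = -4.140625 gives p = 7.0296, positive; keep [-4.140625, -3.96875]

-4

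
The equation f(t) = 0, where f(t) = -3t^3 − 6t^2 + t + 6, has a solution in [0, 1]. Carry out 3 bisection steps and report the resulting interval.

m = 0.5, f(m) = 4.625 (+); new bracket [0.5, 1]
m = 0.75, f(m) = 2.109375 (+); new bracket [0.75, 1]
m = 0.875, f(m) = 0.271484 (+); new bracket [0.875, 1]

[0.875, 1]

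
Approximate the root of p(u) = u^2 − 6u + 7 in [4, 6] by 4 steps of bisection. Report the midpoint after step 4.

4.375

u = 5 gives p = 2, positive; keep [4, 5]
u = 4.5 gives p = 0.25, positive; keep [4, 4.5]
u = 4.25 gives p = -0.4375, negative; keep [4.25, 4.5]
u = 4.375 gives p = -0.1094, negative; keep [4.375, 4.5]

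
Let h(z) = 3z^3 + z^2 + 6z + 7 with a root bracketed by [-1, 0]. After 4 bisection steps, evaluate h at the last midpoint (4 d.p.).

-0.2180

h(-0.5) = 3.875 > 0, so the root lies in [-1, -0.5]
h(-0.75) = 1.796875 > 0, so the root lies in [-1, -0.75]
h(-0.875) = 0.505859 > 0, so the root lies in [-1, -0.875]
h(-0.9375) = -0.218 < 0, so the root lies in [-0.9375, -0.875]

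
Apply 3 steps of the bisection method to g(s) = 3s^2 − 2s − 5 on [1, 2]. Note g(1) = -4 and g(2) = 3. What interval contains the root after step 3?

[1.625, 1.75]

midpoint 1.5: g = -1.25 < 0 → [1.5, 2]
midpoint 1.75: g = 0.6875 > 0 → [1.5, 1.75]
midpoint 1.625: g = -0.328125 < 0 → [1.625, 1.75]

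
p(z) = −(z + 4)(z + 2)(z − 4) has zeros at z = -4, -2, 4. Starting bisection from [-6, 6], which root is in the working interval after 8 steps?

4

midpoint 0: p = 32 > 0 → [0, 6]
midpoint 3: p = 35 > 0 → [3, 6]
midpoint 4.5: p = -27.625 < 0 → [3, 4.5]
midpoint 3.75: p = 11.1406 > 0 → [3.75, 4.5]
midpoint 4.125: p = -6.2207 < 0 → [3.75, 4.125]
midpoint 3.9375: p = 2.9456 > 0 → [3.9375, 4.125]
midpoint 4.03125: p = -1.5137 < 0 → [3.9375, 4.03125]
midpoint 3.984375: p = 0.7466 > 0 → [3.984375, 4.03125]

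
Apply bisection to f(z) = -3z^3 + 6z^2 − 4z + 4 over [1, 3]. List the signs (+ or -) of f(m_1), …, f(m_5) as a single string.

-+-+-

z = 2 gives f = -4, negative; keep [1, 2]
z = 1.5 gives f = 1.375, positive; keep [1.5, 2]
z = 1.75 gives f = -0.703125, negative; keep [1.5, 1.75]
z = 1.625 gives f = 0.4707, positive; keep [1.625, 1.75]
z = 1.6875 gives f = -0.0803, negative; keep [1.625, 1.6875]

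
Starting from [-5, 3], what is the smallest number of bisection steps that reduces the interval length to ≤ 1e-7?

27

Width after n steps is 8/2^n. Need 2^n ≥ 8/1e-7 = 80000000.
2^26 = 67108864 < 80000000 ≤ 2^27 = 134217728, so n = 27.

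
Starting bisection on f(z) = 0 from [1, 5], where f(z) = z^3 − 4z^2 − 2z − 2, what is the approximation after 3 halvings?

f(3) = -17 < 0, so the root lies in [3, 5]
f(4) = -10 < 0, so the root lies in [4, 5]
f(4.5) = -0.875 < 0, so the root lies in [4.5, 5]

4.5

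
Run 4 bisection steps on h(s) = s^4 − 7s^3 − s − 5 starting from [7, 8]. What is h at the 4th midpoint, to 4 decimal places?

9.9544

s = 7.5 gives h = 198.4375, positive; keep [7, 7.5]
s = 7.25 gives h = 83.019531, positive; keep [7, 7.25]
s = 7.125 gives h = 33.088135, positive; keep [7, 7.125]
s = 7.0625 gives h = 9.9544, positive; keep [7, 7.0625]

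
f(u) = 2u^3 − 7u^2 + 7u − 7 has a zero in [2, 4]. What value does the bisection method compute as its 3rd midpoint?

u = 3 gives f = 5, positive; keep [2, 3]
u = 2.5 gives f = -2, negative; keep [2.5, 3]
u = 2.75 gives f = 0.90625, positive; keep [2.5, 2.75]

2.75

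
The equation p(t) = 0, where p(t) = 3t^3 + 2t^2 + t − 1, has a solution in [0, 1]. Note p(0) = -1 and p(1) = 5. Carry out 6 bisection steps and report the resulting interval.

t = 0.5 gives p = 0.375, positive; keep [0, 0.5]
t = 0.25 gives p = -0.578125, negative; keep [0.25, 0.5]
t = 0.375 gives p = -0.185547, negative; keep [0.375, 0.5]
t = 0.4375 gives p = 0.0715, positive; keep [0.375, 0.4375]
t = 0.40625 gives p = -0.0625, negative; keep [0.40625, 0.4375]
t = 0.421875 gives p = 0.0031, positive; keep [0.40625, 0.421875]

[0.40625, 0.421875]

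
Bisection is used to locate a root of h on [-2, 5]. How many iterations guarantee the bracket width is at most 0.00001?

20

Width after n steps is 7/2^n. Need 2^n ≥ 7/0.00001 = 700000.
2^19 = 524288 < 700000 ≤ 2^20 = 1048576, so n = 20.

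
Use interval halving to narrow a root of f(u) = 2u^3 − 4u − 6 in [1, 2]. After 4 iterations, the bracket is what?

[1.875, 1.9375]

u = 1.5 gives f = -5.25, negative; keep [1.5, 2]
u = 1.75 gives f = -2.28125, negative; keep [1.75, 2]
u = 1.875 gives f = -0.316406, negative; keep [1.875, 2]
u = 1.9375 gives f = 0.7964, positive; keep [1.875, 1.9375]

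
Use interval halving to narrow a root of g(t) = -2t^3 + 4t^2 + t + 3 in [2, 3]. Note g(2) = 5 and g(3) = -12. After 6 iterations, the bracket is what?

t = 2.5 gives g = -0.75, negative; keep [2, 2.5]
t = 2.25 gives g = 2.71875, positive; keep [2.25, 2.5]
t = 2.375 gives g = 1.144531, positive; keep [2.375, 2.5]
t = 2.4375 gives g = 0.2388, positive; keep [2.4375, 2.5]
t = 2.46875 gives g = -0.2451, negative; keep [2.4375, 2.46875]
t = 2.453125 gives g = -0.0005, negative; keep [2.4375, 2.453125]

[2.4375, 2.453125]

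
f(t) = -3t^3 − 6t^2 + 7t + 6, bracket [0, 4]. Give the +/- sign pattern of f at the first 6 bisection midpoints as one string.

t = 2 gives f = -28, negative; keep [0, 2]
t = 1 gives f = 4, positive; keep [1, 2]
t = 1.5 gives f = -7.125, negative; keep [1, 1.5]
t = 1.25 gives f = -0.4844, negative; keep [1, 1.25]
t = 1.125 gives f = 2.0098, positive; keep [1.125, 1.25]
t = 1.1875 gives f = 0.8279, positive; keep [1.1875, 1.25]

-+--++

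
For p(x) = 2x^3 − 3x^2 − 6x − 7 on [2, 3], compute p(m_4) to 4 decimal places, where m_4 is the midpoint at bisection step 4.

p(2.5) = -9.5 < 0, so the root lies in [2.5, 3]
p(2.75) = -4.59375 < 0, so the root lies in [2.75, 3]
p(2.875) = -1.519531 < 0, so the root lies in [2.875, 3]
p(2.9375) = 0.1831 > 0, so the root lies in [2.875, 2.9375]

0.1831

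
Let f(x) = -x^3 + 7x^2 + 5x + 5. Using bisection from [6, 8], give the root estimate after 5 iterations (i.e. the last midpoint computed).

7.6875

f(7) = 40 > 0, so the root lies in [7, 8]
f(7.5) = 14.375 > 0, so the root lies in [7.5, 8]
f(7.75) = -1.296875 < 0, so the root lies in [7.5, 7.75]
f(7.625) = 6.7871 > 0, so the root lies in [7.625, 7.75]
f(7.6875) = 2.8079 > 0, so the root lies in [7.6875, 7.75]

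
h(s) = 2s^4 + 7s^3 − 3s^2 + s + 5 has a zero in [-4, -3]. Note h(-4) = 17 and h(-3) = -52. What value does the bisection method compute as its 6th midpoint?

m = -3.5, h(m) = -35.25 (−); new bracket [-4, -3.5]
m = -3.75, h(m) = -14.570312 (−); new bracket [-4, -3.75]
m = -3.875, h(m) = -0.282715 (−); new bracket [-4, -3.875]
m = -3.9375, h(m) = 7.9666 (+); new bracket [-3.9375, -3.875]
m = -3.90625, h(m) = 3.7462 (+); new bracket [-3.90625, -3.875]
m = -3.890625, h(m) = 1.7081 (+); new bracket [-3.890625, -3.875]

-3.890625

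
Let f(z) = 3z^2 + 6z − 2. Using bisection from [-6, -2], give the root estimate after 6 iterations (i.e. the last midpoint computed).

f(-4) = 22 > 0, so the root lies in [-4, -2]
f(-3) = 7 > 0, so the root lies in [-3, -2]
f(-2.5) = 1.75 > 0, so the root lies in [-2.5, -2]
f(-2.25) = -0.3125 < 0, so the root lies in [-2.5, -2.25]
f(-2.375) = 0.6719 > 0, so the root lies in [-2.375, -2.25]
f(-2.3125) = 0.168 > 0, so the root lies in [-2.3125, -2.25]

-2.3125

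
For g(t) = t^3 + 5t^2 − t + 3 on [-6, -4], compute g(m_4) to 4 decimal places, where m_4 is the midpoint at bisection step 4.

-2.4590

t = -5 gives g = 8, positive; keep [-6, -5]
t = -5.5 gives g = -6.625, negative; keep [-5.5, -5]
t = -5.25 gives g = 1.359375, positive; keep [-5.5, -5.25]
t = -5.375 gives g = -2.459, negative; keep [-5.375, -5.25]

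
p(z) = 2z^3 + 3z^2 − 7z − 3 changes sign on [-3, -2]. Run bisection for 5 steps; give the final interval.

midpoint -2.5: p = 2 > 0 → [-3, -2.5]
midpoint -2.75: p = -2.65625 < 0 → [-2.75, -2.5]
midpoint -2.625: p = -0.128906 < 0 → [-2.625, -2.5]
midpoint -2.5625: p = 0.9839 > 0 → [-2.625, -2.5625]
midpoint -2.59375: p = 0.4398 > 0 → [-2.625, -2.59375]

[-2.625, -2.59375]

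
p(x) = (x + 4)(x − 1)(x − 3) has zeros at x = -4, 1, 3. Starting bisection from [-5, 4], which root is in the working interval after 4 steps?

midpoint -0.5: p = 18.375 > 0 → [-5, -0.5]
midpoint -2.75: p = 26.953125 > 0 → [-5, -2.75]
midpoint -3.875: p = 4.189453 > 0 → [-5, -3.875]
midpoint -4.4375: p = -17.6931 < 0 → [-4.4375, -3.875]

-4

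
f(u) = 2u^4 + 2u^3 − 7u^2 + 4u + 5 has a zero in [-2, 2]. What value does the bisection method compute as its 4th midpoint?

m = 0, f(m) = 5 (+); new bracket [-2, 0]
m = -1, f(m) = -6 (−); new bracket [-1, 0]
m = -0.5, f(m) = 1.125 (+); new bracket [-1, -0.5]
m = -0.75, f(m) = -2.1484 (−); new bracket [-0.75, -0.5]

-0.75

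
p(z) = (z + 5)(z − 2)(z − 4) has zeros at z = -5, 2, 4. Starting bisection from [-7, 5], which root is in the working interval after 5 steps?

-5

m = -1, p(m) = 60 (+); new bracket [-7, -1]
m = -4, p(m) = 48 (+); new bracket [-7, -4]
m = -5.5, p(m) = -35.625 (−); new bracket [-5.5, -4]
m = -4.75, p(m) = 14.7656 (+); new bracket [-5.5, -4.75]
m = -5.125, p(m) = -8.127 (−); new bracket [-5.125, -4.75]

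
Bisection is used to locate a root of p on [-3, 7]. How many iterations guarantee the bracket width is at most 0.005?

11

Width after n steps is 10/2^n. Need 2^n ≥ 10/0.005 = 2000.
2^10 = 1024 < 2000 ≤ 2^11 = 2048, so n = 11.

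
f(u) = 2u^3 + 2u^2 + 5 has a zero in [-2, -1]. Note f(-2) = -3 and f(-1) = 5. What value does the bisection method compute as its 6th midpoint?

-1.796875

m = -1.5, f(m) = 2.75 (+); new bracket [-2, -1.5]
m = -1.75, f(m) = 0.40625 (+); new bracket [-2, -1.75]
m = -1.875, f(m) = -1.152344 (−); new bracket [-1.875, -1.75]
m = -1.8125, f(m) = -0.3384 (−); new bracket [-1.8125, -1.75]
m = -1.78125, f(m) = 0.0424 (+); new bracket [-1.8125, -1.78125]
m = -1.796875, f(m) = -0.1458 (−); new bracket [-1.796875, -1.78125]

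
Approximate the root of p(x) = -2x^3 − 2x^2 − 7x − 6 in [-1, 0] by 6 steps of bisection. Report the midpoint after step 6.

m = -0.5, p(m) = -2.75 (−); new bracket [-1, -0.5]
m = -0.75, p(m) = -1.03125 (−); new bracket [-1, -0.75]
m = -0.875, p(m) = -0.066406 (−); new bracket [-1, -0.875]
m = -0.9375, p(m) = 0.4526 (+); new bracket [-0.9375, -0.875]
m = -0.90625, p(m) = 0.1898 (+); new bracket [-0.90625, -0.875]
m = -0.890625, p(m) = 0.0609 (+); new bracket [-0.890625, -0.875]

-0.890625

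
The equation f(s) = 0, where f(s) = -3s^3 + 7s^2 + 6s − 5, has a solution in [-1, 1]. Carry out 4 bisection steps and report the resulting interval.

f(0) = -5 < 0, so the root lies in [0, 1]
f(0.5) = -0.625 < 0, so the root lies in [0.5, 1]
f(0.75) = 2.171875 > 0, so the root lies in [0.5, 0.75]
f(0.625) = 0.752 > 0, so the root lies in [0.5, 0.625]

[0.5, 0.625]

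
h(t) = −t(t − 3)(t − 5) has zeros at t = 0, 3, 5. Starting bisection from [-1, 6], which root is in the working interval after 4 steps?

0

m = 2.5, h(m) = -3.125 (−); new bracket [-1, 2.5]
m = 0.75, h(m) = -7.171875 (−); new bracket [-1, 0.75]
m = -0.125, h(m) = 2.001953 (+); new bracket [-0.125, 0.75]
m = 0.3125, h(m) = -3.9368 (−); new bracket [-0.125, 0.3125]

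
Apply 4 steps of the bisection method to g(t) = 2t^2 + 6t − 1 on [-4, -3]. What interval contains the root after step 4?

[-3.1875, -3.125]

midpoint -3.5: g = 2.5 > 0 → [-3.5, -3]
midpoint -3.25: g = 0.625 > 0 → [-3.25, -3]
midpoint -3.125: g = -0.21875 < 0 → [-3.25, -3.125]
midpoint -3.1875: g = 0.1953 > 0 → [-3.1875, -3.125]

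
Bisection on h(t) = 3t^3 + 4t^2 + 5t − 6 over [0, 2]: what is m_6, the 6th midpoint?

0.65625

m = 1, h(m) = 6 (+); new bracket [0, 1]
m = 0.5, h(m) = -2.125 (−); new bracket [0.5, 1]
m = 0.75, h(m) = 1.265625 (+); new bracket [0.5, 0.75]
m = 0.625, h(m) = -0.5801 (−); new bracket [0.625, 0.75]
m = 0.6875, h(m) = 0.303 (+); new bracket [0.625, 0.6875]
m = 0.65625, h(m) = -0.1482 (−); new bracket [0.65625, 0.6875]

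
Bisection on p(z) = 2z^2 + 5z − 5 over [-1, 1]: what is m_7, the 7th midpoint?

midpoint 0: p = -5 < 0 → [0, 1]
midpoint 0.5: p = -2 < 0 → [0.5, 1]
midpoint 0.75: p = -0.125 < 0 → [0.75, 1]
midpoint 0.875: p = 0.9062 > 0 → [0.75, 0.875]
midpoint 0.8125: p = 0.3828 > 0 → [0.75, 0.8125]
midpoint 0.78125: p = 0.127 > 0 → [0.75, 0.78125]
midpoint 0.765625: p = 0.0005 > 0 → [0.75, 0.765625]

0.765625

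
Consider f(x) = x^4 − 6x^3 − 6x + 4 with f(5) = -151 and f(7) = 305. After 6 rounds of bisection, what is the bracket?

x = 6 gives f = -32, negative; keep [6, 7]
x = 6.5 gives f = 102.3125, positive; keep [6, 6.5]
x = 6.25 gives f = 27.535156, positive; keep [6, 6.25]
x = 6.125 gives f = -4.0271, negative; keep [6.125, 6.25]
x = 6.1875 gives f = 11.2918, positive; keep [6.125, 6.1875]
x = 6.15625 gives f = 3.5185, positive; keep [6.125, 6.15625]

[6.125, 6.15625]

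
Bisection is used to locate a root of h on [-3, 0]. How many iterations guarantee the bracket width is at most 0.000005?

20

Width after n steps is 3/2^n. Need 2^n ≥ 3/0.000005 = 600000.
2^19 = 524288 < 600000 ≤ 2^20 = 1048576, so n = 20.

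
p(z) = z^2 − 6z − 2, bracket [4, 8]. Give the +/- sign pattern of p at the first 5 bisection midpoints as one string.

p(6) = -2 < 0, so the root lies in [6, 8]
p(7) = 5 > 0, so the root lies in [6, 7]
p(6.5) = 1.25 > 0, so the root lies in [6, 6.5]
p(6.25) = -0.4375 < 0, so the root lies in [6.25, 6.5]
p(6.375) = 0.3906 > 0, so the root lies in [6.25, 6.375]

-++-+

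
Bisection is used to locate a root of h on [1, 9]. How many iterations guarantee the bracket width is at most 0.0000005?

Width after n steps is 8/2^n. Need 2^n ≥ 8/0.0000005 = 16000000.
2^23 = 8388608 < 16000000 ≤ 2^24 = 16777216, so n = 24.

24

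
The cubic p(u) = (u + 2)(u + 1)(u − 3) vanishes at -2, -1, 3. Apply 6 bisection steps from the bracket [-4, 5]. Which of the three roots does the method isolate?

p(0.5) = -9.375 < 0, so the root lies in [0.5, 5]
p(2.75) = -4.453125 < 0, so the root lies in [2.75, 5]
p(3.875) = 25.060547 > 0, so the root lies in [2.75, 3.875]
p(3.3125) = 7.1594 > 0, so the root lies in [2.75, 3.3125]
p(3.03125) = 0.6338 > 0, so the root lies in [2.75, 3.03125]
p(2.890625) = -2.0811 < 0, so the root lies in [2.890625, 3.03125]

3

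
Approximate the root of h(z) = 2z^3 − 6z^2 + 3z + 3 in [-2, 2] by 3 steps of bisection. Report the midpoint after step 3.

-0.5

midpoint 0: h = 3 > 0 → [-2, 0]
midpoint -1: h = -8 < 0 → [-1, 0]
midpoint -0.5: h = -0.25 < 0 → [-0.5, 0]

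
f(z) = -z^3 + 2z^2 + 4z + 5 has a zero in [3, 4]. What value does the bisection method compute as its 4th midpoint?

m = 3.5, f(m) = 0.625 (+); new bracket [3.5, 4]
m = 3.75, f(m) = -4.609375 (−); new bracket [3.5, 3.75]
m = 3.625, f(m) = -1.853516 (−); new bracket [3.5, 3.625]
m = 3.5625, f(m) = -0.5803 (−); new bracket [3.5, 3.5625]

3.5625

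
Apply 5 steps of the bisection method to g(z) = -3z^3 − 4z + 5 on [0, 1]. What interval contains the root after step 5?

z = 0.5 gives g = 2.625, positive; keep [0.5, 1]
z = 0.75 gives g = 0.734375, positive; keep [0.75, 1]
z = 0.875 gives g = -0.509766, negative; keep [0.75, 0.875]
z = 0.8125 gives g = 0.1409, positive; keep [0.8125, 0.875]
z = 0.84375 gives g = -0.177, negative; keep [0.8125, 0.84375]

[0.8125, 0.84375]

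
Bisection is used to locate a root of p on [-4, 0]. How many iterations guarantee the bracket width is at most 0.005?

Width after n steps is 4/2^n. Need 2^n ≥ 4/0.005 = 800.
2^9 = 512 < 800 ≤ 2^10 = 1024, so n = 10.

10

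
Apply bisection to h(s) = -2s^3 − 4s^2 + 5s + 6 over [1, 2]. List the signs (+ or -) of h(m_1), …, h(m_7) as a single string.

midpoint 1.5: h = -2.25 < 0 → [1, 1.5]
midpoint 1.25: h = 2.09375 > 0 → [1.25, 1.5]
midpoint 1.375: h = 0.113281 > 0 → [1.375, 1.5]
midpoint 1.4375: h = -1.019 < 0 → [1.375, 1.4375]
midpoint 1.40625: h = -0.4407 < 0 → [1.375, 1.40625]
midpoint 1.390625: h = -0.1607 < 0 → [1.375, 1.390625]
midpoint 1.3828125: h = -0.023 < 0 → [1.375, 1.3828125]

-++----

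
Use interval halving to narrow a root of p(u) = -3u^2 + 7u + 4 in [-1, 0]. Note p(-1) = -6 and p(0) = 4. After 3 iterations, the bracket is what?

u = -0.5 gives p = -0.25, negative; keep [-0.5, 0]
u = -0.25 gives p = 2.0625, positive; keep [-0.5, -0.25]
u = -0.375 gives p = 0.953125, positive; keep [-0.5, -0.375]

[-0.5, -0.375]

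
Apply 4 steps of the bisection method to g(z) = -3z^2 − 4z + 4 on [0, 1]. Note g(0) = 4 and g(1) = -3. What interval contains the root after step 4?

[0.625, 0.6875]

g(0.5) = 1.25 > 0, so the root lies in [0.5, 1]
g(0.75) = -0.6875 < 0, so the root lies in [0.5, 0.75]
g(0.625) = 0.328125 > 0, so the root lies in [0.625, 0.75]
g(0.6875) = -0.168 < 0, so the root lies in [0.625, 0.6875]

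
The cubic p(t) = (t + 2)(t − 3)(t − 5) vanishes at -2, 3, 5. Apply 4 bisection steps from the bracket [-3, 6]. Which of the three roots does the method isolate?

p(1.5) = 18.375 > 0, so the root lies in [-3, 1.5]
p(-0.75) = 26.953125 > 0, so the root lies in [-3, -0.75]
p(-1.875) = 4.189453 > 0, so the root lies in [-3, -1.875]
p(-2.4375) = -17.6931 < 0, so the root lies in [-2.4375, -1.875]

-2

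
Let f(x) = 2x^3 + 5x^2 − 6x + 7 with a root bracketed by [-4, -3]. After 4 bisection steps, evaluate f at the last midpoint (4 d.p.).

1.4058

m = -3.5, f(m) = 3.5 (+); new bracket [-4, -3.5]
m = -3.75, f(m) = -5.65625 (−); new bracket [-3.75, -3.5]
m = -3.625, f(m) = -0.816406 (−); new bracket [-3.625, -3.5]
m = -3.5625, f(m) = 1.4058 (+); new bracket [-3.625, -3.5625]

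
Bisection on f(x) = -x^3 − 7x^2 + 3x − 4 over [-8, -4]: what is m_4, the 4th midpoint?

-7.25

x = -6 gives f = -58, negative; keep [-8, -6]
x = -7 gives f = -25, negative; keep [-8, -7]
x = -7.5 gives f = 1.625, positive; keep [-7.5, -7]
x = -7.25 gives f = -12.6094, negative; keep [-7.5, -7.25]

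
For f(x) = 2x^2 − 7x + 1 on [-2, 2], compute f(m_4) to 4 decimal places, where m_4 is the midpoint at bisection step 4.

midpoint 0: f = 1 > 0 → [0, 2]
midpoint 1: f = -4 < 0 → [0, 1]
midpoint 0.5: f = -2 < 0 → [0, 0.5]
midpoint 0.25: f = -0.625 < 0 → [0, 0.25]

-0.6250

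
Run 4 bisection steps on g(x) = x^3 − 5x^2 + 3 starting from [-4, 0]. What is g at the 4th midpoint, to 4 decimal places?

m = -2, g(m) = -25 (−); new bracket [-2, 0]
m = -1, g(m) = -3 (−); new bracket [-1, 0]
m = -0.5, g(m) = 1.625 (+); new bracket [-1, -0.5]
m = -0.75, g(m) = -0.2344 (−); new bracket [-0.75, -0.5]

-0.2344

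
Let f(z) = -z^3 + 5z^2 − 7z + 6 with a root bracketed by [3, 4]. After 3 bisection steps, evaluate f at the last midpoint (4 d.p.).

midpoint 3.5: f = -0.125 < 0 → [3, 3.5]
midpoint 3.25: f = 1.734375 > 0 → [3.25, 3.5]
midpoint 3.375: f = 0.884766 > 0 → [3.375, 3.5]

0.8848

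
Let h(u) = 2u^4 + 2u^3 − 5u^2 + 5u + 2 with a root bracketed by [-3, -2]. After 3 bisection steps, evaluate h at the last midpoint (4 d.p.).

-1.2378

m = -2.5, h(m) = 5.125 (+); new bracket [-2.5, -2]
m = -2.25, h(m) = -6.085938 (−); new bracket [-2.5, -2.25]
m = -2.375, h(m) = -1.237793 (−); new bracket [-2.5, -2.375]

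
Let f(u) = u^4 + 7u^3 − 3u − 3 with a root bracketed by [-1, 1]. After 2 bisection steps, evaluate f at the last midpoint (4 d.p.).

f(0) = -3 < 0, so the root lies in [0, 1]
f(0.5) = -3.5625 < 0, so the root lies in [0.5, 1]

-3.5625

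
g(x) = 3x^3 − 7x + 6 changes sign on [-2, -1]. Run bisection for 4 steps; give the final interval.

[-1.875, -1.8125]

x = -1.5 gives g = 6.375, positive; keep [-2, -1.5]
x = -1.75 gives g = 2.171875, positive; keep [-2, -1.75]
x = -1.875 gives g = -0.650391, negative; keep [-1.875, -1.75]
x = -1.8125 gives g = 0.8245, positive; keep [-1.875, -1.8125]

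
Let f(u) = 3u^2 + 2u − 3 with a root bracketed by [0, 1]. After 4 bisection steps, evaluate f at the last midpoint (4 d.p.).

-0.2070

f(0.5) = -1.25 < 0, so the root lies in [0.5, 1]
f(0.75) = 0.1875 > 0, so the root lies in [0.5, 0.75]
f(0.625) = -0.578125 < 0, so the root lies in [0.625, 0.75]
f(0.6875) = -0.207 < 0, so the root lies in [0.6875, 0.75]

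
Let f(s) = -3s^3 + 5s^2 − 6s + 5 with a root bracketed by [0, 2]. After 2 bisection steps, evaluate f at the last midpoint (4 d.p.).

-2.8750

s = 1 gives f = 1, positive; keep [1, 2]
s = 1.5 gives f = -2.875, negative; keep [1, 1.5]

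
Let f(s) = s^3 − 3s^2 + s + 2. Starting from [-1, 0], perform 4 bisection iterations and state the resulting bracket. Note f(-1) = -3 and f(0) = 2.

[-0.625, -0.5625]

m = -0.5, f(m) = 0.625 (+); new bracket [-1, -0.5]
m = -0.75, f(m) = -0.859375 (−); new bracket [-0.75, -0.5]
m = -0.625, f(m) = -0.041016 (−); new bracket [-0.625, -0.5]
m = -0.5625, f(m) = 0.3103 (+); new bracket [-0.625, -0.5625]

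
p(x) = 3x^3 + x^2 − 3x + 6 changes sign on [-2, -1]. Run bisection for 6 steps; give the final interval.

m = -1.5, p(m) = 2.625 (+); new bracket [-2, -1.5]
m = -1.75, p(m) = -1.765625 (−); new bracket [-1.75, -1.5]
m = -1.625, p(m) = 0.642578 (+); new bracket [-1.75, -1.625]
m = -1.6875, p(m) = -0.5061 (−); new bracket [-1.6875, -1.625]
m = -1.65625, p(m) = 0.0818 (+); new bracket [-1.6875, -1.65625]
m = -1.671875, p(m) = -0.2087 (−); new bracket [-1.671875, -1.65625]

[-1.671875, -1.65625]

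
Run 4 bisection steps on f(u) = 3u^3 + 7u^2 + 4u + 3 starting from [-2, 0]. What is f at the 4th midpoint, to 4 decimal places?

0.3340

midpoint -1: f = 3 > 0 → [-2, -1]
midpoint -1.5: f = 2.625 > 0 → [-2, -1.5]
midpoint -1.75: f = 1.359375 > 0 → [-2, -1.75]
midpoint -1.875: f = 0.334 > 0 → [-2, -1.875]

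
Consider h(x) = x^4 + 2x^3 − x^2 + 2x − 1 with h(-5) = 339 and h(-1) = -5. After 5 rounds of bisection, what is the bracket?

x = -3 gives h = 11, positive; keep [-3, -1]
x = -2 gives h = -9, negative; keep [-3, -2]
x = -2.5 gives h = -4.4375, negative; keep [-3, -2.5]
x = -2.75 gives h = 1.5352, positive; keep [-2.75, -2.5]
x = -2.625 gives h = -1.8357, negative; keep [-2.75, -2.625]

[-2.75, -2.625]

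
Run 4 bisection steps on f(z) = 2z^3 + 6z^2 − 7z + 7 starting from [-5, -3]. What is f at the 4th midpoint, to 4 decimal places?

z = -4 gives f = 3, positive; keep [-5, -4]
z = -4.5 gives f = -22.25, negative; keep [-4.5, -4]
z = -4.25 gives f = -8.40625, negative; keep [-4.25, -4]
z = -4.125 gives f = -2.4102, negative; keep [-4.125, -4]

-2.4102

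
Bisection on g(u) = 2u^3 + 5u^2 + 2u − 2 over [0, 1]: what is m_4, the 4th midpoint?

midpoint 0.5: g = 0.5 > 0 → [0, 0.5]
midpoint 0.25: g = -1.15625 < 0 → [0.25, 0.5]
midpoint 0.375: g = -0.441406 < 0 → [0.375, 0.5]
midpoint 0.4375: g = -0.0005 < 0 → [0.4375, 0.5]

0.4375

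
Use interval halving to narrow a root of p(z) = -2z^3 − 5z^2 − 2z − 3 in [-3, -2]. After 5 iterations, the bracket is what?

z = -2.5 gives p = 2, positive; keep [-2.5, -2]
z = -2.25 gives p = -1.03125, negative; keep [-2.5, -2.25]
z = -2.375 gives p = 0.339844, positive; keep [-2.375, -2.25]
z = -2.3125 gives p = -0.3804, negative; keep [-2.375, -2.3125]
z = -2.34375 gives p = -0.0291, negative; keep [-2.375, -2.34375]

[-2.375, -2.34375]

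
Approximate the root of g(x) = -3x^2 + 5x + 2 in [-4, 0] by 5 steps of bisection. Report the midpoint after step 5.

x = -2 gives g = -20, negative; keep [-2, 0]
x = -1 gives g = -6, negative; keep [-1, 0]
x = -0.5 gives g = -1.25, negative; keep [-0.5, 0]
x = -0.25 gives g = 0.5625, positive; keep [-0.5, -0.25]
x = -0.375 gives g = -0.2969, negative; keep [-0.375, -0.25]

-0.375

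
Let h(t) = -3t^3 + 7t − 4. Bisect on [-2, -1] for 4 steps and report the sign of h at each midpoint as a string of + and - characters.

--++

h(-1.5) = -4.375 < 0, so the root lies in [-2, -1.5]
h(-1.75) = -0.171875 < 0, so the root lies in [-2, -1.75]
h(-1.875) = 2.650391 > 0, so the root lies in [-1.875, -1.75]
h(-1.8125) = 1.1755 > 0, so the root lies in [-1.8125, -1.75]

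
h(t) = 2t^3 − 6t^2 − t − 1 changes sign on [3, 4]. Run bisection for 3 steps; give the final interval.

t = 3.5 gives h = 7.75, positive; keep [3, 3.5]
t = 3.25 gives h = 1.03125, positive; keep [3, 3.25]
t = 3.125 gives h = -1.683594, negative; keep [3.125, 3.25]

[3.125, 3.25]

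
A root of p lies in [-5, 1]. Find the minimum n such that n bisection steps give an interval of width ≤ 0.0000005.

24

Width after n steps is 6/2^n. Need 2^n ≥ 6/0.0000005 = 12000000.
2^23 = 8388608 < 12000000 ≤ 2^24 = 16777216, so n = 24.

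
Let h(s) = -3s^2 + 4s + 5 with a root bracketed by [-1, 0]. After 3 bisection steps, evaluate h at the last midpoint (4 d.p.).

midpoint -0.5: h = 2.25 > 0 → [-1, -0.5]
midpoint -0.75: h = 0.3125 > 0 → [-1, -0.75]
midpoint -0.875: h = -0.796875 < 0 → [-0.875, -0.75]

-0.7969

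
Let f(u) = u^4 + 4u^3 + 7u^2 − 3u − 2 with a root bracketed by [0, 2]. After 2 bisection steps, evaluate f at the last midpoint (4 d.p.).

m = 1, f(m) = 7 (+); new bracket [0, 1]
m = 0.5, f(m) = -1.1875 (−); new bracket [0.5, 1]

-1.1875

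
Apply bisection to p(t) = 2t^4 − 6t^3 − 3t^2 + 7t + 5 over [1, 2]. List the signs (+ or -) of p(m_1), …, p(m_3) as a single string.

-++

p(1.5) = -1.375 < 0, so the root lies in [1, 1.5]
p(1.25) = 2.226562 > 0, so the root lies in [1.25, 1.5]
p(1.375) = 0.504395 > 0, so the root lies in [1.375, 1.5]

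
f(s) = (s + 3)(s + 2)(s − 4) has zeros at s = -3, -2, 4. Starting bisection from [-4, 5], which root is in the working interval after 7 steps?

f(0.5) = -30.625 < 0, so the root lies in [0.5, 5]
f(2.75) = -34.140625 < 0, so the root lies in [2.75, 5]
f(3.875) = -5.048828 < 0, so the root lies in [3.875, 5]
f(4.4375) = 20.947 > 0, so the root lies in [3.875, 4.4375]
f(4.15625) = 6.8837 > 0, so the root lies in [3.875, 4.15625]
f(4.015625) = 0.6594 > 0, so the root lies in [3.875, 4.015625]
f(3.9453125) = -2.2582 < 0, so the root lies in [3.9453125, 4.015625]

4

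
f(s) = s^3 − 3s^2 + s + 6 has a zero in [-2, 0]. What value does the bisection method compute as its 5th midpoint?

-1.0625

f(-1) = 1 > 0, so the root lies in [-2, -1]
f(-1.5) = -5.625 < 0, so the root lies in [-1.5, -1]
f(-1.25) = -1.890625 < 0, so the root lies in [-1.25, -1]
f(-1.125) = -0.3457 < 0, so the root lies in [-1.125, -1]
f(-1.0625) = 0.3513 > 0, so the root lies in [-1.125, -1.0625]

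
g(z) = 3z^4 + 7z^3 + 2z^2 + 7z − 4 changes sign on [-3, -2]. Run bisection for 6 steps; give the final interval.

[-2.53125, -2.515625]

m = -2.5, g(m) = -1.1875 (−); new bracket [-3, -2.5]
m = -2.75, g(m) = 17.871094 (+); new bracket [-2.75, -2.5]
m = -2.625, g(m) = 7.233154 (+); new bracket [-2.625, -2.5]
m = -2.5625, g(m) = 2.7635 (+); new bracket [-2.5625, -2.5]
m = -2.53125, g(m) = 0.7253 (+); new bracket [-2.53125, -2.5]
m = -2.515625, g(m) = -0.2465 (−); new bracket [-2.53125, -2.515625]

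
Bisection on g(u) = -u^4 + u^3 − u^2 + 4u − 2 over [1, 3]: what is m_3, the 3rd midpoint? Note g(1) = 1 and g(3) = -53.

1.75

u = 2 gives g = -6, negative; keep [1, 2]
u = 1.5 gives g = 0.0625, positive; keep [1.5, 2]
u = 1.75 gives g = -2.082031, negative; keep [1.5, 1.75]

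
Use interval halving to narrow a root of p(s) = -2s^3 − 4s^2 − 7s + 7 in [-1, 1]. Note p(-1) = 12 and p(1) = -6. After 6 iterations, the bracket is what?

[0.65625, 0.6875]

m = 0, p(m) = 7 (+); new bracket [0, 1]
m = 0.5, p(m) = 2.25 (+); new bracket [0.5, 1]
m = 0.75, p(m) = -1.34375 (−); new bracket [0.5, 0.75]
m = 0.625, p(m) = 0.5742 (+); new bracket [0.625, 0.75]
m = 0.6875, p(m) = -0.353 (−); new bracket [0.625, 0.6875]
m = 0.65625, p(m) = 0.1183 (+); new bracket [0.65625, 0.6875]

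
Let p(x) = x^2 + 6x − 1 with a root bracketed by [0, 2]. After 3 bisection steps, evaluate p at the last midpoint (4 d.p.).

0.5625

p(1) = 6 > 0, so the root lies in [0, 1]
p(0.5) = 2.25 > 0, so the root lies in [0, 0.5]
p(0.25) = 0.5625 > 0, so the root lies in [0, 0.25]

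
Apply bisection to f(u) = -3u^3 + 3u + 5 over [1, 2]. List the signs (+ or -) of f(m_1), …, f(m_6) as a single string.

f(1.5) = -0.625 < 0, so the root lies in [1, 1.5]
f(1.25) = 2.890625 > 0, so the root lies in [1.25, 1.5]
f(1.375) = 1.326172 > 0, so the root lies in [1.375, 1.5]
f(1.4375) = 0.4011 > 0, so the root lies in [1.4375, 1.5]
f(1.46875) = -0.099 < 0, so the root lies in [1.4375, 1.46875]
f(1.453125) = 0.1542 > 0, so the root lies in [1.453125, 1.46875]

-+++-+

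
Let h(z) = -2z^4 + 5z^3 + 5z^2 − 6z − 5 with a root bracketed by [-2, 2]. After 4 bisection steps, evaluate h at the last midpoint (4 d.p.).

m = 0, h(m) = -5 (−); new bracket [0, 2]
m = 1, h(m) = -3 (−); new bracket [1, 2]
m = 1.5, h(m) = 4 (+); new bracket [1, 1.5]
m = 1.25, h(m) = 0.1953 (+); new bracket [1, 1.25]

0.1953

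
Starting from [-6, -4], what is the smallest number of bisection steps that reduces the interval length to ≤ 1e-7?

Width after n steps is 2/2^n. Need 2^n ≥ 2/1e-7 = 20000000.
2^24 = 16777216 < 20000000 ≤ 2^25 = 33554432, so n = 25.

25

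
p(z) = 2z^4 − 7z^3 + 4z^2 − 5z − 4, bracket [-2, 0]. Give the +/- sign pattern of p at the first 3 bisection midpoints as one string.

p(-1) = 14 > 0, so the root lies in [-1, 0]
p(-0.5) = 0.5 > 0, so the root lies in [-0.5, 0]
p(-0.25) = -2.382812 < 0, so the root lies in [-0.5, -0.25]

++-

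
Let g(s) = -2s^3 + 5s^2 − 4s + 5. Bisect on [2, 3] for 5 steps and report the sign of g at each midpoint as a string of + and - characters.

midpoint 2.5: g = -5 < 0 → [2, 2.5]
midpoint 2.25: g = -1.46875 < 0 → [2, 2.25]
midpoint 2.125: g = -0.113281 < 0 → [2, 2.125]
midpoint 2.0625: g = 0.4722 > 0 → [2.0625, 2.125]
midpoint 2.09375: g = 0.1868 > 0 → [2.09375, 2.125]

---++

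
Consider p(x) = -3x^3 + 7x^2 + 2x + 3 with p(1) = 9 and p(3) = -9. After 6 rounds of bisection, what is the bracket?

[2.6875, 2.71875]

x = 2 gives p = 11, positive; keep [2, 3]
x = 2.5 gives p = 4.875, positive; keep [2.5, 3]
x = 2.75 gives p = -0.953125, negative; keep [2.5, 2.75]
x = 2.625 gives p = 2.2207, positive; keep [2.625, 2.75]
x = 2.6875 gives p = 0.7009, positive; keep [2.6875, 2.75]
x = 2.71875 gives p = -0.109, negative; keep [2.6875, 2.71875]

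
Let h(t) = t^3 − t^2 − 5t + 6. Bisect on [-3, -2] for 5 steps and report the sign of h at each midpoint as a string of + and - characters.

-+--+

midpoint -2.5: h = -3.375 < 0 → [-2.5, -2]
midpoint -2.25: h = 0.796875 > 0 → [-2.5, -2.25]
midpoint -2.375: h = -1.162109 < 0 → [-2.375, -2.25]
midpoint -2.3125: h = -0.1516 < 0 → [-2.3125, -2.25]
midpoint -2.28125: h = 0.3303 > 0 → [-2.3125, -2.28125]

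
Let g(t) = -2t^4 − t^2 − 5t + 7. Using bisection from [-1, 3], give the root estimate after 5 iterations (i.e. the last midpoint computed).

0.875

g(1) = -1 < 0, so the root lies in [-1, 1]
g(0) = 7 > 0, so the root lies in [0, 1]
g(0.5) = 4.125 > 0, so the root lies in [0.5, 1]
g(0.75) = 2.0547 > 0, so the root lies in [0.75, 1]
g(0.875) = 0.687 > 0, so the root lies in [0.875, 1]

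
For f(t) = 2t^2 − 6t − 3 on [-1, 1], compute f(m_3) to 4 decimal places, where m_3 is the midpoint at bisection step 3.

-1.3750

t = 0 gives f = -3, negative; keep [-1, 0]
t = -0.5 gives f = 0.5, positive; keep [-0.5, 0]
t = -0.25 gives f = -1.375, negative; keep [-0.5, -0.25]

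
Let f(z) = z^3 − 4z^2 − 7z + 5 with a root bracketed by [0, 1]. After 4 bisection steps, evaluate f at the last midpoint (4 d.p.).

midpoint 0.5: f = 0.625 > 0 → [0.5, 1]
midpoint 0.75: f = -2.078125 < 0 → [0.5, 0.75]
midpoint 0.625: f = -0.693359 < 0 → [0.5, 0.625]
midpoint 0.5625: f = -0.0251 < 0 → [0.5, 0.5625]

-0.0251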